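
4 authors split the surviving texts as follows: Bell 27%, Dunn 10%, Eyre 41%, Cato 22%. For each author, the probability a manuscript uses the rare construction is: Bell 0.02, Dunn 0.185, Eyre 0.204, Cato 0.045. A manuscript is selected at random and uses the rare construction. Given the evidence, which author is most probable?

Unnormalized posteriors (prior × likelihood):
  Bell: 0.27 × 0.02 = 0.0054
  Dunn: 0.1 × 0.185 = 0.0185
  Eyre: 0.41 × 0.204 = 0.08364
  Cato: 0.22 × 0.045 = 0.0099
Sum = 0.11744.
Largest term belongs to Eyre, so Eyre is most probable.

Eyre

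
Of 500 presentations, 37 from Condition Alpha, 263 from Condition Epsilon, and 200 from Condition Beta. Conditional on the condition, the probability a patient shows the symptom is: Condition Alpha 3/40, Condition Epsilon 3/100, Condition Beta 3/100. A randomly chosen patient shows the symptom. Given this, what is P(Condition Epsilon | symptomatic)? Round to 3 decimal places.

Compute prior × likelihood for every hypothesis:
  Condition Alpha: 0.074 × 0.075 = 0.00555
  Condition Epsilon: 0.526 × 0.03 = 0.01578
  Condition Beta: 0.4 × 0.03 = 0.012
Sum = 0.03333.
P(Condition Epsilon | evidence) = 0.01578 / 0.03333 ≈ 0.473.

0.473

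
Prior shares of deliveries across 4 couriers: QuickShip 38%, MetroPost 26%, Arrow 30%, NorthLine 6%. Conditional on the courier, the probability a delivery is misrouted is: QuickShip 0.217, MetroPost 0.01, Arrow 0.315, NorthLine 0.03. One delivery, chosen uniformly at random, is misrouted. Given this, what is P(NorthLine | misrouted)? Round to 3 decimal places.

Prior × likelihood for each hypothesis:
  QuickShip: 0.38 × 0.217 = 0.08246
  MetroPost: 0.26 × 0.01 = 0.0026
  Arrow: 0.3 × 0.315 = 0.0945
  NorthLine: 0.06 × 0.03 = 0.0018
Total = 0.18136.
P(NorthLine | evidence) = 0.0018 / 0.18136 ≈ 0.010.

0.010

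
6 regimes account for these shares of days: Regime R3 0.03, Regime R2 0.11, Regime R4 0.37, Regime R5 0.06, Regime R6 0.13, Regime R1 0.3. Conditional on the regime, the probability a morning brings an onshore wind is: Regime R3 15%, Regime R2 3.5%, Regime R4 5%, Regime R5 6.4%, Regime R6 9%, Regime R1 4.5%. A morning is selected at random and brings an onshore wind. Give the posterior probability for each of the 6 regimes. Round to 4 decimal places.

Regime R3 0.0805, Regime R2 0.0689, Regime R4 0.3310, Regime R5 0.0687, Regime R6 0.2093, Regime R1 0.2415

Compute prior × likelihood for every hypothesis:
  Regime R3: 0.03 × 0.15 = 0.0045
  Regime R2: 0.11 × 0.035 = 0.00385
  Regime R4: 0.37 × 0.05 = 0.0185
  Regime R5: 0.06 × 0.064 = 0.00384
  Regime R6: 0.13 × 0.09 = 0.0117
  Regime R1: 0.3 × 0.045 = 0.0135
Sum = 0.05589.
P(Regime R3 | onshore) = 0.0045/0.05589 ≈ 0.0805
P(Regime R2 | onshore) = 0.00385/0.05589 ≈ 0.0689
P(Regime R4 | onshore) = 0.0185/0.05589 ≈ 0.3310
P(Regime R5 | onshore) = 0.00384/0.05589 ≈ 0.0687
P(Regime R6 | onshore) = 0.0117/0.05589 ≈ 0.2093
P(Regime R1 | onshore) = 0.0135/0.05589 ≈ 0.2415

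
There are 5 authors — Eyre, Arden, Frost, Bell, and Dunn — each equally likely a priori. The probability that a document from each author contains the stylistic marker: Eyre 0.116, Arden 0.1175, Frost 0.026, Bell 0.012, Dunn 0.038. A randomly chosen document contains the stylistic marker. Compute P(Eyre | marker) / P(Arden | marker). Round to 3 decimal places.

0.987

With a uniform prior (1/5 each), posterior ∝ likelihood:
  Eyre: 0.116
  Arden: 0.1175
  Frost: 0.026
  Bell: 0.012
  Dunn: 0.038
Sum = 0.3095.
The ratio is 0.116 / 0.1175 (the normalizer cancels) = 0.987.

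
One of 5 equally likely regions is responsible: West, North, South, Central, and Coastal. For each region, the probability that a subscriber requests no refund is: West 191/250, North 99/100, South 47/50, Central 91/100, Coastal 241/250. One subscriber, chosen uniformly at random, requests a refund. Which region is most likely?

Taking complements, P(refund | each) = West 0.236, North 0.01, South 0.06, Central 0.09, Coastal 0.036.
With a uniform prior (1/5 each), posterior ∝ likelihood:
  West: 0.236
  North: 0.01
  South: 0.06
  Central: 0.09
  Coastal: 0.036
Sum = 0.432.
Largest term belongs to West, so West is most probable.

West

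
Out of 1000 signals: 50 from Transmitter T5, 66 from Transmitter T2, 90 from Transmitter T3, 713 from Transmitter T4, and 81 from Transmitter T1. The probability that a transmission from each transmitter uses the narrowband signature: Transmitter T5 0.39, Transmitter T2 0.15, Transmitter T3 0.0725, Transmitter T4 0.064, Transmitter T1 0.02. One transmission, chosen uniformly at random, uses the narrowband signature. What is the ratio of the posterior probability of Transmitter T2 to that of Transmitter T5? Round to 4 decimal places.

0.5077

Unnormalized posteriors (prior × likelihood):
  Transmitter T5: 0.05 × 0.39 = 0.0195
  Transmitter T2: 0.066 × 0.15 = 0.0099
  Transmitter T3: 0.09 × 0.0725 = 0.006525
  Transmitter T4: 0.713 × 0.064 = 0.045632
  Transmitter T1: 0.081 × 0.02 = 0.00162
Normalizing constant = 0.083177.
The ratio is 0.0099 / 0.0195 (the normalizer cancels) = 0.5077.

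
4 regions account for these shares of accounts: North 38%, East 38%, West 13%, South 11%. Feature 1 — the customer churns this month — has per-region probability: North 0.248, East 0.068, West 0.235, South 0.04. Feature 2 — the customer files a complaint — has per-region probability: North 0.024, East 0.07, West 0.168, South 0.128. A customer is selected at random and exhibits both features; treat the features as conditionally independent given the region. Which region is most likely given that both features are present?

Prior × likelihood for each hypothesis:
  North: 0.38 × 0.248 × 0.024 = 0.00226176
  East: 0.38 × 0.068 × 0.07 = 0.0018088
  West: 0.13 × 0.235 × 0.168 = 0.0051324
  South: 0.11 × 0.04 × 0.128 = 0.0005632
Normalizing constant = 0.00976616.
Largest term belongs to West, so West is most probable.

West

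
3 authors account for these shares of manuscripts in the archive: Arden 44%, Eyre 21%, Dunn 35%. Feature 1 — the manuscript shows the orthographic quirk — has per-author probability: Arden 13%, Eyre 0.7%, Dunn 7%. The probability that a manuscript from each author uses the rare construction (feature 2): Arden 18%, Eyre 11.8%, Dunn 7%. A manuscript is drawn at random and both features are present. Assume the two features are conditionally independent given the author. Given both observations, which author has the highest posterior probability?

Prior × likelihood for each hypothesis:
  Arden: 0.44 × 0.13 × 0.18 = 0.010296
  Eyre: 0.21 × 0.007 × 0.118 = 0.00017346
  Dunn: 0.35 × 0.07 × 0.07 = 0.001715
Sum = 0.01218446.
Largest term belongs to Arden, so Arden is most probable.

Arden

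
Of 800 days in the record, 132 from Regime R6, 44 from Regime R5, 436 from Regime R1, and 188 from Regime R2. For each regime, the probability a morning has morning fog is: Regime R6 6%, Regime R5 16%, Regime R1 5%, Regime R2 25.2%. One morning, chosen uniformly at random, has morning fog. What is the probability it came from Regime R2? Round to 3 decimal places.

0.563

Prior × likelihood for each hypothesis:
  Regime R6: 0.165 × 0.06 = 0.0099
  Regime R5: 0.055 × 0.16 = 0.0088
  Regime R1: 0.545 × 0.05 = 0.02725
  Regime R2: 0.235 × 0.252 = 0.05922
Normalizing constant = 0.10517.
P(Regime R2 | evidence) = 0.05922 / 0.10517 ≈ 0.563.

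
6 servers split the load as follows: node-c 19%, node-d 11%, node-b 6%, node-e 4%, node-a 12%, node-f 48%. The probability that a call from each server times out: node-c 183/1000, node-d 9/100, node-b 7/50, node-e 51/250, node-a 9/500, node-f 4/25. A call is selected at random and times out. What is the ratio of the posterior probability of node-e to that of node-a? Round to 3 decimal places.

3.778

Compute prior × likelihood for every hypothesis:
  node-c: 0.19 × 0.183 = 0.03477
  node-d: 0.11 × 0.09 = 0.0099
  node-b: 0.06 × 0.14 = 0.0084
  node-e: 0.04 × 0.204 = 0.00816
  node-a: 0.12 × 0.018 = 0.00216
  node-f: 0.48 × 0.16 = 0.0768
Total = 0.14019.
The ratio is 0.00816 / 0.00216 (the normalizer cancels) = 3.778.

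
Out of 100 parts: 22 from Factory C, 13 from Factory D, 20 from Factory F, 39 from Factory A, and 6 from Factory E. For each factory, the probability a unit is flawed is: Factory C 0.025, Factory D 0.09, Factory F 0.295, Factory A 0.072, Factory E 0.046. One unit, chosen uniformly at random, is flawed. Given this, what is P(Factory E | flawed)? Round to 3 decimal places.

Unnormalized posteriors (prior × likelihood):
  Factory C: 0.22 × 0.025 = 0.0055
  Factory D: 0.13 × 0.09 = 0.0117
  Factory F: 0.2 × 0.295 = 0.059
  Factory A: 0.39 × 0.072 = 0.02808
  Factory E: 0.06 × 0.046 = 0.00276
Total = 0.10704.
P(Factory E | evidence) = 0.00276 / 0.10704 ≈ 0.026.

0.026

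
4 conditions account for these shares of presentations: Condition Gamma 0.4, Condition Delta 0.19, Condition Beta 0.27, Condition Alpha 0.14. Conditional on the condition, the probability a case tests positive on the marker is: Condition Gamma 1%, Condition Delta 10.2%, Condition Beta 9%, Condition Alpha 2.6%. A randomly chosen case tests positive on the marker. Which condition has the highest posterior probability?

By Bayes' rule, posterior ∝ prior × likelihood:
  Condition Gamma: 0.4 × 0.01 = 0.004
  Condition Delta: 0.19 × 0.102 = 0.01938
  Condition Beta: 0.27 × 0.09 = 0.0243
  Condition Alpha: 0.14 × 0.026 = 0.00364
Sum = 0.05132.
Largest term belongs to Condition Beta, so Condition Beta is most probable.

Condition Beta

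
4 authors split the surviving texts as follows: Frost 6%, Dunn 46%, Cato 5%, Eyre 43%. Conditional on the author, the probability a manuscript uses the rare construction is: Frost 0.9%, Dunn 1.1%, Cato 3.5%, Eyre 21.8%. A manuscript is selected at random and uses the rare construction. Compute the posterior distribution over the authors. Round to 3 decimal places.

Frost 0.005, Dunn 0.050, Cato 0.017, Eyre 0.927

Compute prior × likelihood for every hypothesis:
  Frost: 0.06 × 0.009 = 0.00054
  Dunn: 0.46 × 0.011 = 0.00506
  Cato: 0.05 × 0.035 = 0.00175
  Eyre: 0.43 × 0.218 = 0.09374
Sum = 0.10109.
P(Frost | rare-form) = 0.00054/0.10109 ≈ 0.005
P(Dunn | rare-form) = 0.00506/0.10109 ≈ 0.050
P(Cato | rare-form) = 0.00175/0.10109 ≈ 0.017
P(Eyre | rare-form) = 0.09374/0.10109 ≈ 0.927
(Check: 0.005+0.050+0.017+0.927 = 0.999.)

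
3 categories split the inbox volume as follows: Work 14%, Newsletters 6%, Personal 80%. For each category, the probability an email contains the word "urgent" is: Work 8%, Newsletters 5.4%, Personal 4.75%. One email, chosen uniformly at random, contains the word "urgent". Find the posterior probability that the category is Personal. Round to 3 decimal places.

Compute prior × likelihood for every hypothesis:
  Work: 0.14 × 0.08 = 0.0112
  Newsletters: 0.06 × 0.054 = 0.00324
  Personal: 0.8 × 0.0475 = 0.038
Sum = 0.05244.
P(Personal | evidence) = 0.038 / 0.05244 ≈ 0.725.

0.725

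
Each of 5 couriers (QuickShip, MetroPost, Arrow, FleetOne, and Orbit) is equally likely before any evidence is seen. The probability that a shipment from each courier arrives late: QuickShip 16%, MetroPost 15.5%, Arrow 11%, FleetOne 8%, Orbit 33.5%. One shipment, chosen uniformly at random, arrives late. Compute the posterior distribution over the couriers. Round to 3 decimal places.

With a uniform prior (1/5 each), posterior ∝ likelihood:
  QuickShip: 0.16
  MetroPost: 0.155
  Arrow: 0.11
  FleetOne: 0.08
  Orbit: 0.335
Sum = 0.84.
P(QuickShip | late) = 0.16/0.84 ≈ 0.190
P(MetroPost | late) = 0.155/0.84 ≈ 0.185
P(Arrow | late) = 0.11/0.84 ≈ 0.131
P(FleetOne | late) = 0.08/0.84 ≈ 0.095
P(Orbit | late) = 0.335/0.84 ≈ 0.399

QuickShip 0.190, MetroPost 0.185, Arrow 0.131, FleetOne 0.095, Orbit 0.399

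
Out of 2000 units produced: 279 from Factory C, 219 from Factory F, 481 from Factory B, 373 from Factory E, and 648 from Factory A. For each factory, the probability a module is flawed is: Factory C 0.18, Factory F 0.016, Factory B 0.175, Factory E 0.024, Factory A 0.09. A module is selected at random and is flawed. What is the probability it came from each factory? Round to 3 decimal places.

Prior × likelihood for each hypothesis:
  Factory C: 0.1395 × 0.18 = 0.02511
  Factory F: 0.1095 × 0.016 = 0.001752
  Factory B: 0.2405 × 0.175 = 0.0420875
  Factory E: 0.1865 × 0.024 = 0.004476
  Factory A: 0.324 × 0.09 = 0.02916
Sum = 0.1025855.
P(Factory C | flawed) = 0.02511/0.1025855 ≈ 0.245
P(Factory F | flawed) = 0.001752/0.1025855 ≈ 0.017
P(Factory B | flawed) = 0.0420875/0.1025855 ≈ 0.410
P(Factory E | flawed) = 0.004476/0.1025855 ≈ 0.044
P(Factory A | flawed) = 0.02916/0.1025855 ≈ 0.284

Factory C 0.245, Factory F 0.017, Factory B 0.410, Factory E 0.044, Factory A 0.284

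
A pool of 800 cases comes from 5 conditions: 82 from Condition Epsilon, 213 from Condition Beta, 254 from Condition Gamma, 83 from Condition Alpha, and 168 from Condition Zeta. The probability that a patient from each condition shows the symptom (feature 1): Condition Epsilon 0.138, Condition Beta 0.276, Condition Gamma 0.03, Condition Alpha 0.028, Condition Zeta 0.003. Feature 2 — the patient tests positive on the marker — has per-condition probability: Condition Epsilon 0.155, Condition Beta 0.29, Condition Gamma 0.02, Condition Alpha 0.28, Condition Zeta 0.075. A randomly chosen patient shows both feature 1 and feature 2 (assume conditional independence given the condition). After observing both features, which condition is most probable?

Compute prior × likelihood for every hypothesis:
  Condition Epsilon: 0.1025 × 0.138 × 0.155 = 0.002192475
  Condition Beta: 0.26625 × 0.276 × 0.29 = 0.02131065
  Condition Gamma: 0.3175 × 0.03 × 0.02 = 0.0001905
  Condition Alpha: 0.10375 × 0.028 × 0.28 = 0.0008134
  Condition Zeta: 0.21 × 0.003 × 0.075 = 0.00004725
Total = 0.024554275.
Largest term belongs to Condition Beta, so Condition Beta is most probable.

Condition Beta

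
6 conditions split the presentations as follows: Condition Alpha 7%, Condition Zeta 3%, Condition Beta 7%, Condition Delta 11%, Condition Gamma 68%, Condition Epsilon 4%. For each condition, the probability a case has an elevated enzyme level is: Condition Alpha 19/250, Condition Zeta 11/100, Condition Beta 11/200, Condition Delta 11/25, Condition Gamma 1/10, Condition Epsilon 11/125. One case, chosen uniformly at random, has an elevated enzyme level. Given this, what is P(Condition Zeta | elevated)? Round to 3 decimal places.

Prior × likelihood for each hypothesis:
  Condition Alpha: 0.07 × 0.076 = 0.00532
  Condition Zeta: 0.03 × 0.11 = 0.0033
  Condition Beta: 0.07 × 0.055 = 0.00385
  Condition Delta: 0.11 × 0.44 = 0.0484
  Condition Gamma: 0.68 × 0.1 = 0.068
  Condition Epsilon: 0.04 × 0.088 = 0.00352
Sum = 0.13239.
P(Condition Zeta | evidence) = 0.0033 / 0.13239 ≈ 0.025.

0.025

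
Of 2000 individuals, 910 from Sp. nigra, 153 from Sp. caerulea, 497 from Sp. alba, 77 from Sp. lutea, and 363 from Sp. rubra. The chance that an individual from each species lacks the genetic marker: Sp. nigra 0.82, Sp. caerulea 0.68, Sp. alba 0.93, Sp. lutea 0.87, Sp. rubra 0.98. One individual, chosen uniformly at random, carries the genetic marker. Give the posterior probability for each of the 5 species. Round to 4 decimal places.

Taking complements, P(marker | each) = Sp. nigra 0.18, Sp. caerulea 0.32, Sp. alba 0.07, Sp. lutea 0.13, Sp. rubra 0.02.
Compute prior × likelihood for every hypothesis:
  Sp. nigra: 0.455 × 0.18 = 0.0819
  Sp. caerulea: 0.0765 × 0.32 = 0.02448
  Sp. alba: 0.2485 × 0.07 = 0.017395
  Sp. lutea: 0.0385 × 0.13 = 0.005005
  Sp. rubra: 0.1815 × 0.02 = 0.00363
Sum = 0.13241.
P(Sp. nigra | marker) = 0.0819/0.13241 ≈ 0.6185
P(Sp. caerulea | marker) = 0.02448/0.13241 ≈ 0.1849
P(Sp. alba | marker) = 0.017395/0.13241 ≈ 0.1314
P(Sp. lutea | marker) = 0.005005/0.13241 ≈ 0.0378
P(Sp. rubra | marker) = 0.00363/0.13241 ≈ 0.0274

Sp. nigra 0.6185, Sp. caerulea 0.1849, Sp. alba 0.1314, Sp. lutea 0.0378, Sp. rubra 0.0274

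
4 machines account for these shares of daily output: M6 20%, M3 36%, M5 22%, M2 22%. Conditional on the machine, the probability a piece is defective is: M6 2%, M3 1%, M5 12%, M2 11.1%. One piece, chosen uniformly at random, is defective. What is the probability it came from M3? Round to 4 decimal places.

By Bayes' rule, posterior ∝ prior × likelihood:
  M6: 0.2 × 0.02 = 0.004
  M3: 0.36 × 0.01 = 0.0036
  M5: 0.22 × 0.12 = 0.0264
  M2: 0.22 × 0.111 = 0.02442
Sum = 0.05842.
P(M3 | evidence) = 0.0036 / 0.05842 ≈ 0.0616.

0.0616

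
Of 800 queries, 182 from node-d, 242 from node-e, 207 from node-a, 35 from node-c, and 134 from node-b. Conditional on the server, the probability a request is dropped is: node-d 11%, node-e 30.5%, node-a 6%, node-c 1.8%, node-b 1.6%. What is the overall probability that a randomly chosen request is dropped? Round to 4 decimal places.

0.1363

By Bayes' rule, posterior ∝ prior × likelihood:
  node-d: 0.2275 × 0.11 = 0.025025
  node-e: 0.3025 × 0.305 = 0.0922625
  node-a: 0.25875 × 0.06 = 0.015525
  node-c: 0.04375 × 0.018 = 0.0007875
  node-b: 0.1675 × 0.016 = 0.00268
P(dropped) = 0.025025 + 0.0922625 + 0.015525 + 0.0007875 + 0.00268 = 0.13628 → 0.1363.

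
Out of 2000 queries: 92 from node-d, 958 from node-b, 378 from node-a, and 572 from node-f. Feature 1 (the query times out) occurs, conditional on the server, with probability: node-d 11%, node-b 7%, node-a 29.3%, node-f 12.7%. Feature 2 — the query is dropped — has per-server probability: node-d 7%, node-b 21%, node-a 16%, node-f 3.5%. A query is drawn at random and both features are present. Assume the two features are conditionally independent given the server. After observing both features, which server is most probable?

node-a

Compute prior × likelihood for every hypothesis:
  node-d: 0.046 × 0.11 × 0.07 = 0.0003542
  node-b: 0.479 × 0.07 × 0.21 = 0.0070413
  node-a: 0.189 × 0.293 × 0.16 = 0.00886032
  node-f: 0.286 × 0.127 × 0.035 = 0.00127127
Normalizing constant = 0.01752709.
Largest term belongs to node-a, so node-a is most probable.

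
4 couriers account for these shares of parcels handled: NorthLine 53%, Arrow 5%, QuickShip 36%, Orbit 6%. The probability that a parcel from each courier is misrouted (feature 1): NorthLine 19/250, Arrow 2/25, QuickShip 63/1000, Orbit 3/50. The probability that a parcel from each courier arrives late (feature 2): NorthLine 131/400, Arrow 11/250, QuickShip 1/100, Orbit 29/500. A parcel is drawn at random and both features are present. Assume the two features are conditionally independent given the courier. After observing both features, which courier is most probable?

Unnormalized posteriors (prior × likelihood):
  NorthLine: 0.53 × 0.076 × 0.3275 = 0.0131917
  Arrow: 0.05 × 0.08 × 0.044 = 0.000176
  QuickShip: 0.36 × 0.063 × 0.01 = 0.0002268
  Orbit: 0.06 × 0.06 × 0.058 = 0.0002088
Sum = 0.0138033.
Largest term belongs to NorthLine, so NorthLine is most probable.

NorthLine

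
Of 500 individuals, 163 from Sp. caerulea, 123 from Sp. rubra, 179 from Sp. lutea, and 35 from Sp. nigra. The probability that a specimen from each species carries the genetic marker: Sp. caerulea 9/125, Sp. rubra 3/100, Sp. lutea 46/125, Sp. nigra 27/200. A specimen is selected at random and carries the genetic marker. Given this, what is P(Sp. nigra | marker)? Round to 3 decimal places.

0.055

Prior × likelihood for each hypothesis:
  Sp. caerulea: 0.326 × 0.072 = 0.023472
  Sp. rubra: 0.246 × 0.03 = 0.00738
  Sp. lutea: 0.358 × 0.368 = 0.131744
  Sp. nigra: 0.07 × 0.135 = 0.00945
Total = 0.172046.
P(Sp. nigra | evidence) = 0.00945 / 0.172046 ≈ 0.055.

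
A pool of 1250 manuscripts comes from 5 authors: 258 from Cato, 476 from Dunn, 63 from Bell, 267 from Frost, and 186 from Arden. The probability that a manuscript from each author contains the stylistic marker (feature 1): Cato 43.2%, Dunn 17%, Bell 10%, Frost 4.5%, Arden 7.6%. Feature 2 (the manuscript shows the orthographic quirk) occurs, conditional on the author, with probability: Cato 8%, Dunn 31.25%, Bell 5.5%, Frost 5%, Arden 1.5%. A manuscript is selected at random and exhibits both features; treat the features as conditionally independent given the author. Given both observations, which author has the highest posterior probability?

Dunn

Compute prior × likelihood for every hypothesis:
  Cato: 0.2064 × 0.432 × 0.08 = 0.007133184
  Dunn: 0.3808 × 0.17 × 0.3125 = 0.02023
  Bell: 0.0504 × 0.1 × 0.055 = 0.0002772
  Frost: 0.2136 × 0.045 × 0.05 = 0.0004806
  Arden: 0.1488 × 0.076 × 0.015 = 0.000169632
Sum = 0.028290616.
Largest term belongs to Dunn, so Dunn is most probable.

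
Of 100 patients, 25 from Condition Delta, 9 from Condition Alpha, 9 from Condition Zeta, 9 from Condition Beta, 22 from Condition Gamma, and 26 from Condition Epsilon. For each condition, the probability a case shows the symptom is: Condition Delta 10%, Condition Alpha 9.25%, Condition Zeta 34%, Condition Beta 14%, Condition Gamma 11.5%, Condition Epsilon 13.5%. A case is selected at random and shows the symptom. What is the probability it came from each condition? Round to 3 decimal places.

Condition Delta 0.183, Condition Alpha 0.061, Condition Zeta 0.223, Condition Beta 0.092, Condition Gamma 0.185, Condition Epsilon 0.256

Prior × likelihood for each hypothesis:
  Condition Delta: 0.25 × 0.1 = 0.025
  Condition Alpha: 0.09 × 0.0925 = 0.008325
  Condition Zeta: 0.09 × 0.34 = 0.0306
  Condition Beta: 0.09 × 0.14 = 0.0126
  Condition Gamma: 0.22 × 0.115 = 0.0253
  Condition Epsilon: 0.26 × 0.135 = 0.0351
Normalizing constant = 0.136925.
P(Condition Delta | symptomatic) = 0.025/0.136925 ≈ 0.183
P(Condition Alpha | symptomatic) = 0.008325/0.136925 ≈ 0.061
P(Condition Zeta | symptomatic) = 0.0306/0.136925 ≈ 0.223
P(Condition Beta | symptomatic) = 0.0126/0.136925 ≈ 0.092
P(Condition Gamma | symptomatic) = 0.0253/0.136925 ≈ 0.185
P(Condition Epsilon | symptomatic) = 0.0351/0.136925 ≈ 0.256
(Check: 0.183+0.061+0.223+0.092+0.185+0.256 = 1.000.)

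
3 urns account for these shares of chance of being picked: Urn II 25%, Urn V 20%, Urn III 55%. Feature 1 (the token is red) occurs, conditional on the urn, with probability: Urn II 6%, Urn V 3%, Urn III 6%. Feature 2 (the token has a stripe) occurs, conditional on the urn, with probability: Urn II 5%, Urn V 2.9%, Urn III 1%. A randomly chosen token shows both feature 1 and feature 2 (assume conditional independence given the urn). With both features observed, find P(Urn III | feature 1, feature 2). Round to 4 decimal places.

Compute prior × likelihood for every hypothesis:
  Urn II: 0.25 × 0.06 × 0.05 = 0.00075
  Urn V: 0.2 × 0.03 × 0.029 = 0.000174
  Urn III: 0.55 × 0.06 × 0.01 = 0.00033
Total = 0.001254.
P(Urn III | evidence) = 0.00033 / 0.001254 ≈ 0.2632.

0.2632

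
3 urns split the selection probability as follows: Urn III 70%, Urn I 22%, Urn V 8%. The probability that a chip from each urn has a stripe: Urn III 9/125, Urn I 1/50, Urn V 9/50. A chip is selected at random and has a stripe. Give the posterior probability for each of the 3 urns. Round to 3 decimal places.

Urn III 0.728, Urn I 0.064, Urn V 0.208

Prior × likelihood for each hypothesis:
  Urn III: 0.7 × 0.072 = 0.0504
  Urn I: 0.22 × 0.02 = 0.0044
  Urn V: 0.08 × 0.18 = 0.0144
Total = 0.0692.
P(Urn III | striped) = 0.0504/0.0692 ≈ 0.728
P(Urn I | striped) = 0.0044/0.0692 ≈ 0.064
P(Urn V | striped) = 0.0144/0.0692 ≈ 0.208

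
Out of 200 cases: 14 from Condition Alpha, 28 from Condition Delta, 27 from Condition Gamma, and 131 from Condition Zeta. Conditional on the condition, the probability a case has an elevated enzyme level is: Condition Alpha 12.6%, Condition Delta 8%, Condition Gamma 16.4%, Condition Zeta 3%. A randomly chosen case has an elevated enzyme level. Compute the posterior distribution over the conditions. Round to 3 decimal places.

Condition Alpha 0.143, Condition Delta 0.181, Condition Gamma 0.358, Condition Zeta 0.318

Unnormalized posteriors (prior × likelihood):
  Condition Alpha: 0.07 × 0.126 = 0.00882
  Condition Delta: 0.14 × 0.08 = 0.0112
  Condition Gamma: 0.135 × 0.164 = 0.02214
  Condition Zeta: 0.655 × 0.03 = 0.01965
Normalizing constant = 0.06181.
P(Condition Alpha | elevated) = 0.00882/0.06181 ≈ 0.143
P(Condition Delta | elevated) = 0.0112/0.06181 ≈ 0.181
P(Condition Gamma | elevated) = 0.02214/0.06181 ≈ 0.358
P(Condition Zeta | elevated) = 0.01965/0.06181 ≈ 0.318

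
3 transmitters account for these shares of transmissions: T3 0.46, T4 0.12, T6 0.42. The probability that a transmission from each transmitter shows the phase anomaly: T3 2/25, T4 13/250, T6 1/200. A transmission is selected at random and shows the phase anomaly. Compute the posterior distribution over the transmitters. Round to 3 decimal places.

By Bayes' rule, posterior ∝ prior × likelihood:
  T3: 0.46 × 0.08 = 0.0368
  T4: 0.12 × 0.052 = 0.00624
  T6: 0.42 × 0.005 = 0.0021
Sum = 0.04514.
P(T3 | anomaly) = 0.0368/0.04514 ≈ 0.815
P(T4 | anomaly) = 0.00624/0.04514 ≈ 0.138
P(T6 | anomaly) = 0.0021/0.04514 ≈ 0.047

T3 0.815, T4 0.138, T6 0.047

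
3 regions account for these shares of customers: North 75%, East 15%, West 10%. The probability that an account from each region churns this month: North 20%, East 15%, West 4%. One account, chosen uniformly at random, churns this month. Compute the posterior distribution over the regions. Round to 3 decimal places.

By Bayes' rule, posterior ∝ prior × likelihood:
  North: 0.75 × 0.2 = 0.15
  East: 0.15 × 0.15 = 0.0225
  West: 0.1 × 0.04 = 0.004
Sum = 0.1765.
P(North | churn) = 0.15/0.1765 ≈ 0.850
P(East | churn) = 0.0225/0.1765 ≈ 0.127
P(West | churn) = 0.004/0.1765 ≈ 0.023
(Check: 0.850+0.127+0.023 = 1.000.)

North 0.850, East 0.127, West 0.023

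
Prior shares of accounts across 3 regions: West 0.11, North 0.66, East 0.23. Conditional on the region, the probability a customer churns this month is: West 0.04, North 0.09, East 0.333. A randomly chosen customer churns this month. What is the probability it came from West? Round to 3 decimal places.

By Bayes' rule, posterior ∝ prior × likelihood:
  West: 0.11 × 0.04 = 0.0044
  North: 0.66 × 0.09 = 0.0594
  East: 0.23 × 0.333 = 0.07659
Sum = 0.14039.
P(West | evidence) = 0.0044 / 0.14039 ≈ 0.031.

0.031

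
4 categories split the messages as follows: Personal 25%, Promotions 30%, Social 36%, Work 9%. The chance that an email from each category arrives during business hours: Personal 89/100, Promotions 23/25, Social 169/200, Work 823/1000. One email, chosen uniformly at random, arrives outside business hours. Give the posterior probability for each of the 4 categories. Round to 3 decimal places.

Taking complements, P(off-hours | each) = Personal 0.11, Promotions 0.08, Social 0.155, Work 0.177.
By Bayes' rule, posterior ∝ prior × likelihood:
  Personal: 0.25 × 0.11 = 0.0275
  Promotions: 0.3 × 0.08 = 0.024
  Social: 0.36 × 0.155 = 0.0558
  Work: 0.09 × 0.177 = 0.01593
Sum = 0.12323.
P(Personal | off-hours) = 0.0275/0.12323 ≈ 0.223
P(Promotions | off-hours) = 0.024/0.12323 ≈ 0.195
P(Social | off-hours) = 0.0558/0.12323 ≈ 0.453
P(Work | off-hours) = 0.01593/0.12323 ≈ 0.129
(Check: 0.223+0.195+0.453+0.129 = 1.000.)

Personal 0.223, Promotions 0.195, Social 0.453, Work 0.129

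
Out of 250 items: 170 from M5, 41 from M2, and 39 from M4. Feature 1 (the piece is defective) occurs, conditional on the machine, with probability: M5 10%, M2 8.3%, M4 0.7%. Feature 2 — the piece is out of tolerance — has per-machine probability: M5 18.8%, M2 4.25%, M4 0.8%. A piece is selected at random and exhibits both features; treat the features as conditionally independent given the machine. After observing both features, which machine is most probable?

Prior × likelihood for each hypothesis:
  M5: 0.68 × 0.1 × 0.188 = 0.012784
  M2: 0.164 × 0.083 × 0.0425 = 0.00057851
  M4: 0.156 × 0.007 × 0.008 = 0.000008736
Sum = 0.013371246.
Largest term belongs to M5, so M5 is most probable.

M5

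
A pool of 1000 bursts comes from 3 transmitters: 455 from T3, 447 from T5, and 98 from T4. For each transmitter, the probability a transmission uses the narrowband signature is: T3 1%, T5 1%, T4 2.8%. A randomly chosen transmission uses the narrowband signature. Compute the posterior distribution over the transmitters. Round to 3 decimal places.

Compute prior × likelihood for every hypothesis:
  T3: 0.455 × 0.01 = 0.00455
  T5: 0.447 × 0.01 = 0.00447
  T4: 0.098 × 0.028 = 0.002744
Sum = 0.011764.
P(T3 | narrowband) = 0.00455/0.011764 ≈ 0.387
P(T5 | narrowband) = 0.00447/0.011764 ≈ 0.380
P(T4 | narrowband) = 0.002744/0.011764 ≈ 0.233

T3 0.387, T5 0.380, T4 0.233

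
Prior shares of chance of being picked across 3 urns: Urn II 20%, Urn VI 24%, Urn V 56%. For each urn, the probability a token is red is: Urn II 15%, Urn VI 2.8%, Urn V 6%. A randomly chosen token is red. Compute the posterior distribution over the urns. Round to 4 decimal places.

Urn II 0.4266, Urn VI 0.0956, Urn V 0.4778

Compute prior × likelihood for every hypothesis:
  Urn II: 0.2 × 0.15 = 0.03
  Urn VI: 0.24 × 0.028 = 0.00672
  Urn V: 0.56 × 0.06 = 0.0336
Normalizing constant = 0.07032.
P(Urn II | red) = 0.03/0.07032 ≈ 0.4266
P(Urn VI | red) = 0.00672/0.07032 ≈ 0.0956
P(Urn V | red) = 0.0336/0.07032 ≈ 0.4778
(Check: 0.4266+0.0956+0.4778 = 1.0000.)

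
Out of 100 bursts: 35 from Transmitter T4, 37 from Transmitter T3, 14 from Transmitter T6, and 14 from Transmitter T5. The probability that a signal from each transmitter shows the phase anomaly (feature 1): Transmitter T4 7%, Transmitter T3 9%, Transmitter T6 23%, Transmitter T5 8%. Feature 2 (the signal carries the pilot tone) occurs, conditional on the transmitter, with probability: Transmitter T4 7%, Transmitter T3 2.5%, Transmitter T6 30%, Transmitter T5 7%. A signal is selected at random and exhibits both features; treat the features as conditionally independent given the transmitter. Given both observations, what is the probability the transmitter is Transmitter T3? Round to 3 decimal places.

Unnormalized posteriors (prior × likelihood):
  Transmitter T4: 0.35 × 0.07 × 0.07 = 0.001715
  Transmitter T3: 0.37 × 0.09 × 0.025 = 0.0008325
  Transmitter T6: 0.14 × 0.23 × 0.3 = 0.00966
  Transmitter T5: 0.14 × 0.08 × 0.07 = 0.000784
Normalizing constant = 0.0129915.
P(Transmitter T3 | evidence) = 0.0008325 / 0.0129915 ≈ 0.064.

0.064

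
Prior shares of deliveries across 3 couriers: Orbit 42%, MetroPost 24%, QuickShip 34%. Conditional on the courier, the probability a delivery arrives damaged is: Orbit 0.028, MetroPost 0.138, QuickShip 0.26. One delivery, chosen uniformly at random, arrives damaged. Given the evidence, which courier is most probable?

Unnormalized posteriors (prior × likelihood):
  Orbit: 0.42 × 0.028 = 0.01176
  MetroPost: 0.24 × 0.138 = 0.03312
  QuickShip: 0.34 × 0.26 = 0.0884
Sum = 0.13328.
Largest term belongs to QuickShip, so QuickShip is most probable.

QuickShip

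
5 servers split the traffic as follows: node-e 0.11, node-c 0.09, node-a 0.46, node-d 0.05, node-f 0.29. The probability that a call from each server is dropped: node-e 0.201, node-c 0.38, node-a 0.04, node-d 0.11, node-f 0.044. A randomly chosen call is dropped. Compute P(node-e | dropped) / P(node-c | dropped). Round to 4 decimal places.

Compute prior × likelihood for every hypothesis:
  node-e: 0.11 × 0.201 = 0.02211
  node-c: 0.09 × 0.38 = 0.0342
  node-a: 0.46 × 0.04 = 0.0184
  node-d: 0.05 × 0.11 = 0.0055
  node-f: 0.29 × 0.044 = 0.01276
Normalizing constant = 0.09297.
The ratio is 0.02211 / 0.0342 (the normalizer cancels) = 0.6465.

0.6465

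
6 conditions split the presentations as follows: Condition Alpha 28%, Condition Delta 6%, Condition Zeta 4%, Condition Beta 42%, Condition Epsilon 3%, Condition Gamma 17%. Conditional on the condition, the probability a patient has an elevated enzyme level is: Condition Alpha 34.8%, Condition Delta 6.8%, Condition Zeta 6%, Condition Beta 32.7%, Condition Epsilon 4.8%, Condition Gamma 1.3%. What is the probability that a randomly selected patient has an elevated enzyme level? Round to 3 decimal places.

0.245

Compute prior × likelihood for every hypothesis:
  Condition Alpha: 0.28 × 0.348 = 0.09744
  Condition Delta: 0.06 × 0.068 = 0.00408
  Condition Zeta: 0.04 × 0.06 = 0.0024
  Condition Beta: 0.42 × 0.327 = 0.13734
  Condition Epsilon: 0.03 × 0.048 = 0.00144
  Condition Gamma: 0.17 × 0.013 = 0.00221
P(elevated) = 0.09744 + 0.00408 + 0.0024 + 0.13734 + 0.00144 + 0.00221 = 0.24491 → 0.245.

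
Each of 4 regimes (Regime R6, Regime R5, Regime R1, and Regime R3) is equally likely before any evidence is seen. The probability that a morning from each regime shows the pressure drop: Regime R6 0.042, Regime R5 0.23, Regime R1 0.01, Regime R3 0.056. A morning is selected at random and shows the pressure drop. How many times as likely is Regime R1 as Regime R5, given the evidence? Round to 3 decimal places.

With a uniform prior (1/4 each), posterior ∝ likelihood:
  Regime R6: 0.042
  Regime R5: 0.23
  Regime R1: 0.01
  Regime R3: 0.056
Total = 0.338.
The ratio is 0.01 / 0.23 (the normalizer cancels) = 0.043.

0.043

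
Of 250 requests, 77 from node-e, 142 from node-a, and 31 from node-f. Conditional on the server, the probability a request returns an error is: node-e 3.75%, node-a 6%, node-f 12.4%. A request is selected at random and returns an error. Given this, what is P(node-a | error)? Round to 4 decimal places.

Unnormalized posteriors (prior × likelihood):
  node-e: 0.308 × 0.0375 = 0.01155
  node-a: 0.568 × 0.06 = 0.03408
  node-f: 0.124 × 0.124 = 0.015376
Normalizing constant = 0.061006.
P(node-a | evidence) = 0.03408 / 0.061006 ≈ 0.5586.

0.5586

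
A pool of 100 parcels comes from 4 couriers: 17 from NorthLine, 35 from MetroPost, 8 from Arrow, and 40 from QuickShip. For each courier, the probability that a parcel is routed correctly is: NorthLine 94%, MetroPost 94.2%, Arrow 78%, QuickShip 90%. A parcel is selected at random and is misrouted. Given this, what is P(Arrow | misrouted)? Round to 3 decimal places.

Taking complements, P(misrouted | each) = NorthLine 0.06, MetroPost 0.058, Arrow 0.22, QuickShip 0.1.
Unnormalized posteriors (prior × likelihood):
  NorthLine: 0.17 × 0.06 = 0.0102
  MetroPost: 0.35 × 0.058 = 0.0203
  Arrow: 0.08 × 0.22 = 0.0176
  QuickShip: 0.4 × 0.1 = 0.04
Sum = 0.0881.
P(Arrow | evidence) = 0.0176 / 0.0881 ≈ 0.200.

0.200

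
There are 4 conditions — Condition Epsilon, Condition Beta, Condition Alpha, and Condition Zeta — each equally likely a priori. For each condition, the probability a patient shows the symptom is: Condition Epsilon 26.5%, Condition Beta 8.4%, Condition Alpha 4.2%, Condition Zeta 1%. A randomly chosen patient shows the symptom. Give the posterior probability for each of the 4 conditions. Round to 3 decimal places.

Since the prior is uniform, the posterior is proportional to the likelihood:
  Condition Epsilon: 0.265
  Condition Beta: 0.084
  Condition Alpha: 0.042
  Condition Zeta: 0.01
Total = 0.401.
P(Condition Epsilon | symptomatic) = 0.265/0.401 ≈ 0.661
P(Condition Beta | symptomatic) = 0.084/0.401 ≈ 0.209
P(Condition Alpha | symptomatic) = 0.042/0.401 ≈ 0.105
P(Condition Zeta | symptomatic) = 0.01/0.401 ≈ 0.025

Condition Epsilon 0.661, Condition Beta 0.209, Condition Alpha 0.105, Condition Zeta 0.025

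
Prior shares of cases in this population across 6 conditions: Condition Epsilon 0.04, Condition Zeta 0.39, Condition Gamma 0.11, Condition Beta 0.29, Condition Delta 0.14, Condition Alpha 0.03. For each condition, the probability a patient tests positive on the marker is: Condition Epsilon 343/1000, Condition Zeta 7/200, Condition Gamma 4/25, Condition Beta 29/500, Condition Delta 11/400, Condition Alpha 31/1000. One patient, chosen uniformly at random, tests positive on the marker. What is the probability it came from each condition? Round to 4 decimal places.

By Bayes' rule, posterior ∝ prior × likelihood:
  Condition Epsilon: 0.04 × 0.343 = 0.01372
  Condition Zeta: 0.39 × 0.035 = 0.01365
  Condition Gamma: 0.11 × 0.16 = 0.0176
  Condition Beta: 0.29 × 0.058 = 0.01682
  Condition Delta: 0.14 × 0.0275 = 0.00385
  Condition Alpha: 0.03 × 0.031 = 0.00093
Sum = 0.06657.
P(Condition Epsilon | marker-positive) = 0.01372/0.06657 ≈ 0.2061
P(Condition Zeta | marker-positive) = 0.01365/0.06657 ≈ 0.2050
P(Condition Gamma | marker-positive) = 0.0176/0.06657 ≈ 0.2644
P(Condition Beta | marker-positive) = 0.01682/0.06657 ≈ 0.2527
P(Condition Delta | marker-positive) = 0.00385/0.06657 ≈ 0.0578
P(Condition Alpha | marker-positive) = 0.00093/0.06657 ≈ 0.0140

Condition Epsilon 0.2061, Condition Zeta 0.2050, Condition Gamma 0.2644, Condition Beta 0.2527, Condition Delta 0.0578, Condition Alpha 0.0140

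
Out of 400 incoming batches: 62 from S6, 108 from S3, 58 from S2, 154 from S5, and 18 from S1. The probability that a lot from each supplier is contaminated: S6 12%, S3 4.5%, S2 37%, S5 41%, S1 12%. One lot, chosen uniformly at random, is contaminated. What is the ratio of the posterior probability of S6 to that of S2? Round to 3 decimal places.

Unnormalized posteriors (prior × likelihood):
  S6: 0.155 × 0.12 = 0.0186
  S3: 0.27 × 0.045 = 0.01215
  S2: 0.145 × 0.37 = 0.05365
  S5: 0.385 × 0.41 = 0.15785
  S1: 0.045 × 0.12 = 0.0054
Total = 0.24765.
The ratio is 0.0186 / 0.05365 (the normalizer cancels) = 0.347.

0.347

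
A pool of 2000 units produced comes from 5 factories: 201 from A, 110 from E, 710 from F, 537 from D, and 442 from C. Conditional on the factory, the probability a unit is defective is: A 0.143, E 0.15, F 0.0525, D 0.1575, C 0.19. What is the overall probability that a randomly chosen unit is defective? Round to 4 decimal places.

By Bayes' rule, posterior ∝ prior × likelihood:
  A: 0.1005 × 0.143 = 0.0143715
  E: 0.055 × 0.15 = 0.00825
  F: 0.355 × 0.0525 = 0.0186375
  D: 0.2685 × 0.1575 = 0.04228875
  C: 0.221 × 0.19 = 0.04199
P(defective) = 0.0143715 + 0.00825 + 0.0186375 + 0.04228875 + 0.04199 = 0.12553775 → 0.1255.

0.1255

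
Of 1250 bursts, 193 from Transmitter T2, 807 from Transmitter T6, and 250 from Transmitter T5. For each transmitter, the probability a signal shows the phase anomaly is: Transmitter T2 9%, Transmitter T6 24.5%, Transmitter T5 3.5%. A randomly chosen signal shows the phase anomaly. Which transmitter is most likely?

Transmitter T6

Prior × likelihood for each hypothesis:
  Transmitter T2: 0.1544 × 0.09 = 0.013896
  Transmitter T6: 0.6456 × 0.245 = 0.158172
  Transmitter T5: 0.2 × 0.035 = 0.007
Sum = 0.179068.
Largest term belongs to Transmitter T6, so Transmitter T6 is most probable.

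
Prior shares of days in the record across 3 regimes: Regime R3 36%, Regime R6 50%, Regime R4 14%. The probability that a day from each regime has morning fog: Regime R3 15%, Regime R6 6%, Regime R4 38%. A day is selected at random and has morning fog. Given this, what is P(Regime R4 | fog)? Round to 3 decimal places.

By Bayes' rule, posterior ∝ prior × likelihood:
  Regime R3: 0.36 × 0.15 = 0.054
  Regime R6: 0.5 × 0.06 = 0.03
  Regime R4: 0.14 × 0.38 = 0.0532
Normalizing constant = 0.1372.
P(Regime R4 | evidence) = 0.0532 / 0.1372 ≈ 0.388.

0.388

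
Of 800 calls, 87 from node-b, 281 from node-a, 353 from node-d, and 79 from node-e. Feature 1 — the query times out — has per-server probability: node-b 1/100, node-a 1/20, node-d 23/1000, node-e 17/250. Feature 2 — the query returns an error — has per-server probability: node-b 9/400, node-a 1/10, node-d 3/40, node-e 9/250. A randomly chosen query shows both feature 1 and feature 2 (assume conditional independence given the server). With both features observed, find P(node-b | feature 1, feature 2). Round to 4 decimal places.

0.0088

By Bayes' rule, posterior ∝ prior × likelihood:
  node-b: 0.10875 × 0.01 × 0.0225 = 0.00002446875
  node-a: 0.35125 × 0.05 × 0.1 = 0.00175625
  node-d: 0.44125 × 0.023 × 0.075 = 0.00076115625
  node-e: 0.09875 × 0.068 × 0.036 = 0.00024174
Sum = 0.002783615.
P(node-b | evidence) = 0.00002446875 / 0.002783615 ≈ 0.0088.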